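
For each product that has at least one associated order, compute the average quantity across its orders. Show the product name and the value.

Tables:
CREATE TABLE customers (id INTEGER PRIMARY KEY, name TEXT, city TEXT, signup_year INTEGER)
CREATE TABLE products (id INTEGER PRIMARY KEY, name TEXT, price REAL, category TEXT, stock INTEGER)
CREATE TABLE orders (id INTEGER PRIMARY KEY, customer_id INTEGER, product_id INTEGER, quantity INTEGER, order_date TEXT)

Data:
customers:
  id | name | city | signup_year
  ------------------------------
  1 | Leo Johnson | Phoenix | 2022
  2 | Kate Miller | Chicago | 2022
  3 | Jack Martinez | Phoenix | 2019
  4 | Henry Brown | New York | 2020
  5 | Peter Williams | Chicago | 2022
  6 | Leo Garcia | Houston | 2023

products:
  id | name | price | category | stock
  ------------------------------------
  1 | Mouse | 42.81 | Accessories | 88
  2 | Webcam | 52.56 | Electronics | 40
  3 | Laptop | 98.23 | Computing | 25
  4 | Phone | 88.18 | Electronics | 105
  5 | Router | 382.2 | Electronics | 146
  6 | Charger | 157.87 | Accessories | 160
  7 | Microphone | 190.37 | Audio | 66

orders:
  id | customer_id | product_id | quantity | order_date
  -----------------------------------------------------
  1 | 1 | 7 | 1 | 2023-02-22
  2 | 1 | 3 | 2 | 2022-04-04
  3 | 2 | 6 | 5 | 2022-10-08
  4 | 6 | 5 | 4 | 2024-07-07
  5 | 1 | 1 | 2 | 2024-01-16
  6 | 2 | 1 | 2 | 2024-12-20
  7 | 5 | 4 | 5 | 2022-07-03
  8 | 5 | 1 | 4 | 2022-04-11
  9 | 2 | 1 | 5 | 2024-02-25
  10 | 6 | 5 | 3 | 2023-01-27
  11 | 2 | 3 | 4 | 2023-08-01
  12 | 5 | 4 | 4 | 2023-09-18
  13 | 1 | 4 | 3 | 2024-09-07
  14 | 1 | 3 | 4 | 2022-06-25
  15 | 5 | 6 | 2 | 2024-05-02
SELECT p.name, AVG(c.quantity) AS avg_quantity FROM orders c JOIN products p ON c.product_id = p.id GROUP BY p.id, p.name

Execution result:
name | avg_quantity
Mouse | 3.25
Laptop | 3.33
Phone | 4.00
Router | 3.50
Charger | 3.50
Microphone | 1.00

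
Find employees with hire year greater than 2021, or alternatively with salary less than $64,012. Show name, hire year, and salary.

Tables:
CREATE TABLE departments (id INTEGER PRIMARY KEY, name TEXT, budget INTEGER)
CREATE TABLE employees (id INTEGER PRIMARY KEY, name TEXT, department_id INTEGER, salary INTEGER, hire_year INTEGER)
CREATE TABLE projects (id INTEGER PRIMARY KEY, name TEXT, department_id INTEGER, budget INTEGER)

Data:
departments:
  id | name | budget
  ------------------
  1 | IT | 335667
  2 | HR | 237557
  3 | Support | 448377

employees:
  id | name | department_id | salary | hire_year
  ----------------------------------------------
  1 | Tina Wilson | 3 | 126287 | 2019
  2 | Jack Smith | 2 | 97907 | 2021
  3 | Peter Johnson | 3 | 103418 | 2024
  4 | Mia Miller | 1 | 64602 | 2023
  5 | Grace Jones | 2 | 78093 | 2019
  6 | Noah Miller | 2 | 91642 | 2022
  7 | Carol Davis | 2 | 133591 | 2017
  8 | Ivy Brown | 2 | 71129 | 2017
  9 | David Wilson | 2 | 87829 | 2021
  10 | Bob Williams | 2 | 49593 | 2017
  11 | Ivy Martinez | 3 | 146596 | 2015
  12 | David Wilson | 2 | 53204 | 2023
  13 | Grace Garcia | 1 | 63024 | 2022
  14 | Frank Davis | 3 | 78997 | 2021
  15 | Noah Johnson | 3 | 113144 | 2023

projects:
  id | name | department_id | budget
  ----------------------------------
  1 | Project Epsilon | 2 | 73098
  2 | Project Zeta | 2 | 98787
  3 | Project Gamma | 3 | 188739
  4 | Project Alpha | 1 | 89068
SELECT name, hire_year, salary FROM employees WHERE hire_year > 2021 OR salary < 64012

Execution result:
name | hire_year | salary
Peter Johnson | 2024 | 103418
Mia Miller | 2023 | 64602
Noah Miller | 2022 | 91642
Bob Williams | 2017 | 49593
David Wilson | 2023 | 53204
Grace Garcia | 2022 | 63024
Noah Johnson | 2023 | 113144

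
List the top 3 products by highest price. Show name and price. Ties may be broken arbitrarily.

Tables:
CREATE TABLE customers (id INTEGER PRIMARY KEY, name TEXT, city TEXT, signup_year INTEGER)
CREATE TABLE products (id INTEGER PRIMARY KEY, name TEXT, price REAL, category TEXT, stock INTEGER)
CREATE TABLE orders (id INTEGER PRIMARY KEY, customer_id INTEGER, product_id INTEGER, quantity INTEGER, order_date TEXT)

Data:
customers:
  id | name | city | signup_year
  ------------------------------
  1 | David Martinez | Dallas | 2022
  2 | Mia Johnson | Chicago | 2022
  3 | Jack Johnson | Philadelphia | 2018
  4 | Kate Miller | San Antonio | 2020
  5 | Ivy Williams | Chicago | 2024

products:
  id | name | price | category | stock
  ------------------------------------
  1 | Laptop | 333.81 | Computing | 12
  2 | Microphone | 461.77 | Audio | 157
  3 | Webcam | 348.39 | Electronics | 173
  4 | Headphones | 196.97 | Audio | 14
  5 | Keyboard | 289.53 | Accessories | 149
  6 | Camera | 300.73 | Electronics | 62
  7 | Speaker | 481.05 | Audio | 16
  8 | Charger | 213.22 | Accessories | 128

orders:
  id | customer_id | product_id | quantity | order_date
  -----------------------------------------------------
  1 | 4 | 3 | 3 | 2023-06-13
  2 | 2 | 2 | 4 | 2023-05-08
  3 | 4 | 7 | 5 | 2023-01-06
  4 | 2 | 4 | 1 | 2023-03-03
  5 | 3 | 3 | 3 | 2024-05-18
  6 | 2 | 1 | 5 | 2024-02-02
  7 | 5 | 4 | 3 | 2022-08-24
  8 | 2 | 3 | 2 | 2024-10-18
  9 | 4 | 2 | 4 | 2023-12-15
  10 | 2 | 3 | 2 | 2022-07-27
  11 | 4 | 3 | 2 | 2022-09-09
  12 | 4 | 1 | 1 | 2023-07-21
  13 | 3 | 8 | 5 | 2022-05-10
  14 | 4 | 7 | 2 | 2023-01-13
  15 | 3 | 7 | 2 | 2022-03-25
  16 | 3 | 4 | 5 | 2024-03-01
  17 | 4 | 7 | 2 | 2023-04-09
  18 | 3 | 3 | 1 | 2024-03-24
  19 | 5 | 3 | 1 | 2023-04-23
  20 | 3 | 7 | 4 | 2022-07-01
SELECT name, price FROM products ORDER BY price DESC LIMIT 3

Execution result:
name | price
Speaker | 481.05
Microphone | 461.77
Webcam | 348.39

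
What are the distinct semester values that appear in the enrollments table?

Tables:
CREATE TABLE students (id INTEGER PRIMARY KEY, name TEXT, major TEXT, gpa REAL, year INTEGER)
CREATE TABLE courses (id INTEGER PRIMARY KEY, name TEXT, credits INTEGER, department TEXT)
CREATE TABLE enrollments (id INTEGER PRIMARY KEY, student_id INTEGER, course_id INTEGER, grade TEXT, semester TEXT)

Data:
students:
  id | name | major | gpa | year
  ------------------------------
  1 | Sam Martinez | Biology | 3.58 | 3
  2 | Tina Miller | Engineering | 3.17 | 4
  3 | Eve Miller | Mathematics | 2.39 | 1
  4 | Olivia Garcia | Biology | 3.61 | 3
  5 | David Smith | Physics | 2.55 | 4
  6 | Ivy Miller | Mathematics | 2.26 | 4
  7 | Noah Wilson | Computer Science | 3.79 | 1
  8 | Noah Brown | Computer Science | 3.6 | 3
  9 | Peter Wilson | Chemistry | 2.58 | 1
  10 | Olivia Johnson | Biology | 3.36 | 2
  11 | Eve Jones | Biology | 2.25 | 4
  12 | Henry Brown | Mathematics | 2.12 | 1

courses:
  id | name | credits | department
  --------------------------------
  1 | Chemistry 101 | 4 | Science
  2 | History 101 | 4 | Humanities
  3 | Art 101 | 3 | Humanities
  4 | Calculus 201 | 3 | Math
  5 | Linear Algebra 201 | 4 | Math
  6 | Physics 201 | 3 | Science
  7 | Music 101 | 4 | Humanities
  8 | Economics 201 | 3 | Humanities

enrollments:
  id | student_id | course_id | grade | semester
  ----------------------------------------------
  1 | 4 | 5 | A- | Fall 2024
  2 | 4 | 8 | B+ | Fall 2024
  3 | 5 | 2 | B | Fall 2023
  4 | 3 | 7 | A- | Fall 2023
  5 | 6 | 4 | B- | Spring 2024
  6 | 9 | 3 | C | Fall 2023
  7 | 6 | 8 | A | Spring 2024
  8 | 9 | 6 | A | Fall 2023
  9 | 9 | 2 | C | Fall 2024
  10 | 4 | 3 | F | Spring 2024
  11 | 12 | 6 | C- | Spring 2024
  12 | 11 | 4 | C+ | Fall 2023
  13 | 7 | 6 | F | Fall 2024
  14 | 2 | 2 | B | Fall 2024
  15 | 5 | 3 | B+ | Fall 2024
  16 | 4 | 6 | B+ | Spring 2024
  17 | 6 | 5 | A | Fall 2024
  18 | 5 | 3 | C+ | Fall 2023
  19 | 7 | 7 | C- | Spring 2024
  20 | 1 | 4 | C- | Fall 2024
SELECT DISTINCT semester FROM enrollments

Execution result:
semester
Fall 2024
Fall 2023
Spring 2024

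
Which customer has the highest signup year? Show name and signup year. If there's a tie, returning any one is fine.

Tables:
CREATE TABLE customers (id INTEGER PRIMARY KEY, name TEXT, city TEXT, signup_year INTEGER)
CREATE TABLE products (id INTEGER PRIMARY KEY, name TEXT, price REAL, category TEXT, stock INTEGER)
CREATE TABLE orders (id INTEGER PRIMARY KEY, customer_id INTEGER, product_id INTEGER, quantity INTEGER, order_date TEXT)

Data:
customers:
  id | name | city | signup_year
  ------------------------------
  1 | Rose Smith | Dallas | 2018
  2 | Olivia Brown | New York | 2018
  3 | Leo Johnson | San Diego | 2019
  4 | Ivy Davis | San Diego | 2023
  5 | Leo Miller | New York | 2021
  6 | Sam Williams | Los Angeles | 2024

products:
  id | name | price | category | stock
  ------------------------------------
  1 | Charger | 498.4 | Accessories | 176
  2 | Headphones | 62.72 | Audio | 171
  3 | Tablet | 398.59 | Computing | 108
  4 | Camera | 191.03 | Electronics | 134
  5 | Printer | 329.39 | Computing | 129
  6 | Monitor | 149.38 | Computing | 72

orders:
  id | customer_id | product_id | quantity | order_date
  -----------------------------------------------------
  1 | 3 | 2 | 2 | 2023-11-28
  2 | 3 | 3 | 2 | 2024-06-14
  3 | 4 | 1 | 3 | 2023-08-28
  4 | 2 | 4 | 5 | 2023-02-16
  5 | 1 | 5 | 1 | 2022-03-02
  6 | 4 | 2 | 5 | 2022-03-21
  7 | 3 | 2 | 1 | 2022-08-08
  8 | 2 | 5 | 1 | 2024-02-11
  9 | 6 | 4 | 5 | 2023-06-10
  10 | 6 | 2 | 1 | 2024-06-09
SELECT name, signup_year FROM customers ORDER BY signup_year DESC LIMIT 1

Execution result:
name | signup_year
Sam Williams | 2024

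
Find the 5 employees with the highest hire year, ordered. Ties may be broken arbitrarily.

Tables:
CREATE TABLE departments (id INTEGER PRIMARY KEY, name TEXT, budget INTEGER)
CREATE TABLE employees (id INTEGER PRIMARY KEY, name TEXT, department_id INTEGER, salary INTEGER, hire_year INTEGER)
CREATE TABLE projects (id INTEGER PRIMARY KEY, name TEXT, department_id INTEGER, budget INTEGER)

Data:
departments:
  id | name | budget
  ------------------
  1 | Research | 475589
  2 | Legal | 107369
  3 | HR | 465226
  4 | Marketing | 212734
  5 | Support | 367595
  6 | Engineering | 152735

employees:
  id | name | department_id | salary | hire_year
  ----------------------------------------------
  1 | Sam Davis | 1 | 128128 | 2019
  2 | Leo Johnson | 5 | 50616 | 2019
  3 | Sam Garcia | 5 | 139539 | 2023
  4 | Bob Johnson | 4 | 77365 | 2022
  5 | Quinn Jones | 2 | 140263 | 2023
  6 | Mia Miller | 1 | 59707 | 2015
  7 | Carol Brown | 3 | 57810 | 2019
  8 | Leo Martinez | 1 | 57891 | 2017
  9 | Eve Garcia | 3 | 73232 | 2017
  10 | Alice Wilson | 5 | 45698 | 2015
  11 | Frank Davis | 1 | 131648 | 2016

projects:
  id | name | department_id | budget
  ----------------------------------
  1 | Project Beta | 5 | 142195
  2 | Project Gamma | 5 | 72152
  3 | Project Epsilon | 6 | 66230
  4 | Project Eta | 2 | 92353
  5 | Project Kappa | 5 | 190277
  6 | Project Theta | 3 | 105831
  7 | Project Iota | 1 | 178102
SELECT name, hire_year FROM employees ORDER BY hire_year DESC LIMIT 5

Execution result:
name | hire_year
Sam Garcia | 2023
Quinn Jones | 2023
Bob Johnson | 2022
Sam Davis | 2019
Leo Johnson | 2019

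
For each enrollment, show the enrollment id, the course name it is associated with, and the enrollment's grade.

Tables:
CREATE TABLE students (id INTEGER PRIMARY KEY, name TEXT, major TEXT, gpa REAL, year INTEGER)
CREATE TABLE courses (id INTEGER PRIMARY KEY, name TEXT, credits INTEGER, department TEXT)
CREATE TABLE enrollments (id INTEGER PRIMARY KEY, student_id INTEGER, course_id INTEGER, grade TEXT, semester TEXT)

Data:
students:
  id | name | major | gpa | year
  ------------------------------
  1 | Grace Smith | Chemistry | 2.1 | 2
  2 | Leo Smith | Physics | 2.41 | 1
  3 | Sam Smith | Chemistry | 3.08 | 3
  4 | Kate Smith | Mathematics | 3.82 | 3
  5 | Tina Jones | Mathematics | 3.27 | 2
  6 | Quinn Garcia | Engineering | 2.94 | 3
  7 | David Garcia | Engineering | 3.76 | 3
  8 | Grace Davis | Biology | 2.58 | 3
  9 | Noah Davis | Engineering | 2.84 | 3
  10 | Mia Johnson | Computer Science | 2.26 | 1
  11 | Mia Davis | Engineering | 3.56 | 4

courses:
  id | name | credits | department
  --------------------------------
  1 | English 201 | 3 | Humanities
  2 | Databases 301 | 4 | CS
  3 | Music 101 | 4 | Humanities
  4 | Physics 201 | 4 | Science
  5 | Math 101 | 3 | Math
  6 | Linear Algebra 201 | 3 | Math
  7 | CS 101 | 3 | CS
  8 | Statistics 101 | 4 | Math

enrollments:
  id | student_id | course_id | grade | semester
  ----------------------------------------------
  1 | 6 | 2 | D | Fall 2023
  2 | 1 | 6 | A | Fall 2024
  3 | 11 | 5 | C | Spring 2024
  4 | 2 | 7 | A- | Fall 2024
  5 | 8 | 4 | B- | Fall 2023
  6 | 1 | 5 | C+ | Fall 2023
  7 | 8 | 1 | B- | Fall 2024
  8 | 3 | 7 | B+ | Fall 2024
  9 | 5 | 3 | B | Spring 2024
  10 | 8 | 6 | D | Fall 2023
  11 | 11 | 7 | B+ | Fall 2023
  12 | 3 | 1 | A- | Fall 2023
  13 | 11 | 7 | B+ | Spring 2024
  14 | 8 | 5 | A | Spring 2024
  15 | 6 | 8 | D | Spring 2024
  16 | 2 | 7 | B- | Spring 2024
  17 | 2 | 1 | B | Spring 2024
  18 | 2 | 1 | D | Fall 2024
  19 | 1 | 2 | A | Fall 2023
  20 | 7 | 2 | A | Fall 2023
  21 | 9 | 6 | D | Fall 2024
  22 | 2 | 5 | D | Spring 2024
SELECT c.id, p.name AS course, c.grade FROM enrollments c JOIN courses p ON c.course_id = p.id

Execution result:
id | course | grade
1 | Databases 301 | D
2 | Linear Algebra 201 | A
3 | Math 101 | C
4 | CS 101 | A-
5 | Physics 201 | B-
6 | Math 101 | C+
7 | English 201 | B-
8 | CS 101 | B+
9 | Music 101 | B
10 | Linear Algebra 201 | D
11 | CS 101 | B+
12 | English 201 | A-
13 | CS 101 | B+
14 | Math 101 | A
15 | Statistics 101 | D
16 | CS 101 | B-
17 | English 201 | B
18 | English 201 | D
19 | Databases 301 | A
20 | Databases 301 | A
21 | Linear Algebra 201 | D
22 | Math 101 | D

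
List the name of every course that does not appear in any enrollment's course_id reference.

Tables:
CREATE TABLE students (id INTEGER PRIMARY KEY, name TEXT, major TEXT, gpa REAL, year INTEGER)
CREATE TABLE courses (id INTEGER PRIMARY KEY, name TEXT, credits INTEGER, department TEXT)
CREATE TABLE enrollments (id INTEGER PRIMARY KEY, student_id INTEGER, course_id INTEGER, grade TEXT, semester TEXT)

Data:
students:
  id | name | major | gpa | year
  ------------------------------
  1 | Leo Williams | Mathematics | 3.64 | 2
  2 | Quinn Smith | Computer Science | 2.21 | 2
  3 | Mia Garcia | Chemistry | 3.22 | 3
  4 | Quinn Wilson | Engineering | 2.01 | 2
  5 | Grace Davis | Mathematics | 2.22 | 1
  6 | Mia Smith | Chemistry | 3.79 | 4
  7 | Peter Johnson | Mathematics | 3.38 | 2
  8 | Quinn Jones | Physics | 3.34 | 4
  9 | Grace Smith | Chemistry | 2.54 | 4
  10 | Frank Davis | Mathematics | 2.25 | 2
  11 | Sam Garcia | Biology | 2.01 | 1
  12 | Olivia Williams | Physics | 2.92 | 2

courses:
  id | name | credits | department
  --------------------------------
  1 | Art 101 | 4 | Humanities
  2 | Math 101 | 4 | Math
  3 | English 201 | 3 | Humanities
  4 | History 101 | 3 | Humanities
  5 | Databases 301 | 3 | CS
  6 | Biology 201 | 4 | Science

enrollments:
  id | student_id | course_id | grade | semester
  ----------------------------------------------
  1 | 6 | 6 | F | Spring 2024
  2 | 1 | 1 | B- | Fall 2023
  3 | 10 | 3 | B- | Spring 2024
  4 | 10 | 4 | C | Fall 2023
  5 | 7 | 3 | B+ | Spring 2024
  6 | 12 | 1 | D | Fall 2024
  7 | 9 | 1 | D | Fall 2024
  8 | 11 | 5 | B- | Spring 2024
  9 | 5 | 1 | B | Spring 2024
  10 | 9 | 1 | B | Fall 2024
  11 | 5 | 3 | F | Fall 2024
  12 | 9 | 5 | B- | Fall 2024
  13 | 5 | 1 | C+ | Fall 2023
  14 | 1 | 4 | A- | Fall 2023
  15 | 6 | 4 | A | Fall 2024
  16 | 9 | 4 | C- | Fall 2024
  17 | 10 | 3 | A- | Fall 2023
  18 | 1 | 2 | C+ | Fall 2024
SELECT p.name FROM courses p LEFT JOIN enrollments c ON c.course_id = p.id WHERE c.id IS NULL

Execution result:
(no rows)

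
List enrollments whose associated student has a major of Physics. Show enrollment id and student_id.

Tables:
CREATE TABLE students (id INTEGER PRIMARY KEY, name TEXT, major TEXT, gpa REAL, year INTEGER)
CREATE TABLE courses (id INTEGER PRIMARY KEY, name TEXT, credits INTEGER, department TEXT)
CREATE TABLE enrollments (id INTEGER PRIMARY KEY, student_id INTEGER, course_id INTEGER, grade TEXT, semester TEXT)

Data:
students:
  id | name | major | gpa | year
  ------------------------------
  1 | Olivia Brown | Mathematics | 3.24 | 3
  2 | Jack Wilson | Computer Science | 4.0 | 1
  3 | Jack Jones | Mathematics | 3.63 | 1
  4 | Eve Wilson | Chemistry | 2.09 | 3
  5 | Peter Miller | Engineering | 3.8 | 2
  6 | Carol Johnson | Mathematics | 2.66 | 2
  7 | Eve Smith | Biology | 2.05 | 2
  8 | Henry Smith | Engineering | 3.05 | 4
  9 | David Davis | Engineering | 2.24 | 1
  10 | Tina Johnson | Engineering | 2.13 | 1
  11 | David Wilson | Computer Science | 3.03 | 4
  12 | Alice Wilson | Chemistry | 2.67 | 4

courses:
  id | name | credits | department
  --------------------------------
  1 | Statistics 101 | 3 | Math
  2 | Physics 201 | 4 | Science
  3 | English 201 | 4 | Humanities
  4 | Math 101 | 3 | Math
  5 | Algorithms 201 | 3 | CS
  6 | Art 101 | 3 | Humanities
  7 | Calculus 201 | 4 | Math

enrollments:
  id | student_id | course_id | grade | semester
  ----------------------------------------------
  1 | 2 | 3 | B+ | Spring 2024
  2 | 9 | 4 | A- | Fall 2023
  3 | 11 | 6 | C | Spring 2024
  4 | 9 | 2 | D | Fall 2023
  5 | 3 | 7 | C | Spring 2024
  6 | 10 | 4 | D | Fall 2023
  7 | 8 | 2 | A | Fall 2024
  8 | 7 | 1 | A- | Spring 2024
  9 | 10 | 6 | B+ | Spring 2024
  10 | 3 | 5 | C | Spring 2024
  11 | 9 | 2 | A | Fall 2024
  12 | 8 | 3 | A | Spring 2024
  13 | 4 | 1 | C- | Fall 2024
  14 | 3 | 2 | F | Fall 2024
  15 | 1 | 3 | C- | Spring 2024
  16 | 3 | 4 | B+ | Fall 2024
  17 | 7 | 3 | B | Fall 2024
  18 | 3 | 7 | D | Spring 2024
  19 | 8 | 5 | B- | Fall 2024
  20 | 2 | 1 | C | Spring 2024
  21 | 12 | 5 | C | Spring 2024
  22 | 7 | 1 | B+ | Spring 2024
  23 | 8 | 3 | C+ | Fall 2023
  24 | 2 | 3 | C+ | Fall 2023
SELECT id, student_id FROM enrollments WHERE student_id IN (SELECT id FROM students WHERE major = 'Physics')

Execution result:
(no rows)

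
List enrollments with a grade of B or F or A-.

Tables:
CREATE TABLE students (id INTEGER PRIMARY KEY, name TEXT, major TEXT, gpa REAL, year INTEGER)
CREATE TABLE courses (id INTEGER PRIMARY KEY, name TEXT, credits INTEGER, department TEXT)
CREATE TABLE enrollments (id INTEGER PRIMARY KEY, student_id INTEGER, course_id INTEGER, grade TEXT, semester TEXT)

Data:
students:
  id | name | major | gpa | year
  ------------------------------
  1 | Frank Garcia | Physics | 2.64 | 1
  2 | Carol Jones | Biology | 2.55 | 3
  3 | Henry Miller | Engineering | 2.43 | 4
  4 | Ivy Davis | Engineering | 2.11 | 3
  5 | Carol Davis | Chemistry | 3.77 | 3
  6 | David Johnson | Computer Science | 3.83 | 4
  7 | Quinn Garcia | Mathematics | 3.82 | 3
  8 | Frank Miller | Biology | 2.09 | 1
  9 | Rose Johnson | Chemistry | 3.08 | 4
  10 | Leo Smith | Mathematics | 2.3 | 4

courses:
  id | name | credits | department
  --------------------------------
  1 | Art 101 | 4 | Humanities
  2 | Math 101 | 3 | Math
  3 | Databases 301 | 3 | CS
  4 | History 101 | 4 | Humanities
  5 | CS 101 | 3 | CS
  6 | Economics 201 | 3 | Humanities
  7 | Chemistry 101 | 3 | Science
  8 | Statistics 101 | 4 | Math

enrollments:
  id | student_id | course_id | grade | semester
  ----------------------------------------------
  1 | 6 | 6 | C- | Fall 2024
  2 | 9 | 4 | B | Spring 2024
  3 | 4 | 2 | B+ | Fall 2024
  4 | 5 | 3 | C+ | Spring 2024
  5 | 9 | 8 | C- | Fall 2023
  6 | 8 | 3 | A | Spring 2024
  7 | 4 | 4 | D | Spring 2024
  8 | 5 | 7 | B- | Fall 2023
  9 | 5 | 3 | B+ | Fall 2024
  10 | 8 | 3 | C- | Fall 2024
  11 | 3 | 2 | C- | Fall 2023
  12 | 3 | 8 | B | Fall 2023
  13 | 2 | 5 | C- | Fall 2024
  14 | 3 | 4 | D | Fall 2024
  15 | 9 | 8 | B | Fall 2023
SELECT id, grade FROM enrollments WHERE grade IN ('B', 'F', 'A-')

Execution result:
id | grade
2 | B
12 | B
15 | B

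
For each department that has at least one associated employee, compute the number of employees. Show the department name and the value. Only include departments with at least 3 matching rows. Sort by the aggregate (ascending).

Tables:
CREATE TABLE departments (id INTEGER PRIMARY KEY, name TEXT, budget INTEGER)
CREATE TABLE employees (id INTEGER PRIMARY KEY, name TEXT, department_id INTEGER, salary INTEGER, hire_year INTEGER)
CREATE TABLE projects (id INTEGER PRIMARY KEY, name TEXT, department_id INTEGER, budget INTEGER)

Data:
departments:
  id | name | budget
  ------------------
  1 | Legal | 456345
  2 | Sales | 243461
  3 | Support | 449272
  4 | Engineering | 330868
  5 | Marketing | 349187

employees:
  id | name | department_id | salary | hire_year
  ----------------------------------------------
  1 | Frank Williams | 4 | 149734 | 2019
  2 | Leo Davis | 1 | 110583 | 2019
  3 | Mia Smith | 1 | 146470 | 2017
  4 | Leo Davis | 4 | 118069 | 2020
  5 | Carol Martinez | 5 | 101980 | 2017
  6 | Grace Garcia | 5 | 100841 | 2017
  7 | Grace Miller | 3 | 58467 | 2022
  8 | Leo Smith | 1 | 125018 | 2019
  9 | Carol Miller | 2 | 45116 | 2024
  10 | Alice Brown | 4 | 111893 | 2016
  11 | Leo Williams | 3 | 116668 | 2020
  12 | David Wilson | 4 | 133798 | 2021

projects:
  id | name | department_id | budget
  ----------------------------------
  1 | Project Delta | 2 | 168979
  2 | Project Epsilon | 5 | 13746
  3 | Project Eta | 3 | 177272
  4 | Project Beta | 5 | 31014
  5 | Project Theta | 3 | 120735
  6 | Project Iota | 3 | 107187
SELECT p.name, COUNT(*) AS n FROM employees c JOIN departments p ON c.department_id = p.id GROUP BY p.id, p.name HAVING COUNT(*) >= 3 ORDER BY n ASC

Execution result:
name | n
Legal | 3
Engineering | 4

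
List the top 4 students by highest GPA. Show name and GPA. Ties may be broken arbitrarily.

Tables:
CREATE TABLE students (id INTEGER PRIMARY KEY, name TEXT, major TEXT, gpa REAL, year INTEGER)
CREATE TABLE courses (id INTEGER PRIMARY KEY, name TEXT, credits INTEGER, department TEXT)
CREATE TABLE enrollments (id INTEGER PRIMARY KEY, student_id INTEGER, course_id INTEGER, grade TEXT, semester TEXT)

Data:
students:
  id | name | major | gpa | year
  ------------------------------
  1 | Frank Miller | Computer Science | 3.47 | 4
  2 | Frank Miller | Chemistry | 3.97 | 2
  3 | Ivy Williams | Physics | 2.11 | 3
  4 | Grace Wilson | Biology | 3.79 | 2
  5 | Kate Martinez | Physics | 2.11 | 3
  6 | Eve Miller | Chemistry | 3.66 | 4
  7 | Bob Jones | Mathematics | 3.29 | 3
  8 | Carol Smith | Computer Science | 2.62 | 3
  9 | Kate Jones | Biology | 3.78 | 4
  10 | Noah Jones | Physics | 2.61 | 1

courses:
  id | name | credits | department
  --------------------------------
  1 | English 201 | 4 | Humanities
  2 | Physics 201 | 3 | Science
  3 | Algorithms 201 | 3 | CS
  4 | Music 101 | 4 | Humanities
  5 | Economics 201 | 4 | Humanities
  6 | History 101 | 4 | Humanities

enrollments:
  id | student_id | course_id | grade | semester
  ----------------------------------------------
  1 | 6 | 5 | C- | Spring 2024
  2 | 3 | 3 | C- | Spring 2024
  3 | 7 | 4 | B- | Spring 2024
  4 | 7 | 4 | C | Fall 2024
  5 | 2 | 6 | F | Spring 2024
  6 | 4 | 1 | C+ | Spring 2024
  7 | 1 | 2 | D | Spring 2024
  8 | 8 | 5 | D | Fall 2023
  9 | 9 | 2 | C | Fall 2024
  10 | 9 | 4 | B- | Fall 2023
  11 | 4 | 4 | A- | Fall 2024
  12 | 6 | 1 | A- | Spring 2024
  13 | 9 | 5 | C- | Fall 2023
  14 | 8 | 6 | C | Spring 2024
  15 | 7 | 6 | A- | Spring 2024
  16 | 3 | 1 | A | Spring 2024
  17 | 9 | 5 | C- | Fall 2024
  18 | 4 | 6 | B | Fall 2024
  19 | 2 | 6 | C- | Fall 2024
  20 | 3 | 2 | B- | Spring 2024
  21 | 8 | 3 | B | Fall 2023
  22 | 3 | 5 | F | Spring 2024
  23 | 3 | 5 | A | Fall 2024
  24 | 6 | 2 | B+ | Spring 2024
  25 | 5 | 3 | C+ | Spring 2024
SELECT name, gpa FROM students ORDER BY gpa DESC LIMIT 4

Execution result:
name | gpa
Frank Miller | 3.97
Grace Wilson | 3.79
Kate Jones | 3.78
Eve Miller | 3.66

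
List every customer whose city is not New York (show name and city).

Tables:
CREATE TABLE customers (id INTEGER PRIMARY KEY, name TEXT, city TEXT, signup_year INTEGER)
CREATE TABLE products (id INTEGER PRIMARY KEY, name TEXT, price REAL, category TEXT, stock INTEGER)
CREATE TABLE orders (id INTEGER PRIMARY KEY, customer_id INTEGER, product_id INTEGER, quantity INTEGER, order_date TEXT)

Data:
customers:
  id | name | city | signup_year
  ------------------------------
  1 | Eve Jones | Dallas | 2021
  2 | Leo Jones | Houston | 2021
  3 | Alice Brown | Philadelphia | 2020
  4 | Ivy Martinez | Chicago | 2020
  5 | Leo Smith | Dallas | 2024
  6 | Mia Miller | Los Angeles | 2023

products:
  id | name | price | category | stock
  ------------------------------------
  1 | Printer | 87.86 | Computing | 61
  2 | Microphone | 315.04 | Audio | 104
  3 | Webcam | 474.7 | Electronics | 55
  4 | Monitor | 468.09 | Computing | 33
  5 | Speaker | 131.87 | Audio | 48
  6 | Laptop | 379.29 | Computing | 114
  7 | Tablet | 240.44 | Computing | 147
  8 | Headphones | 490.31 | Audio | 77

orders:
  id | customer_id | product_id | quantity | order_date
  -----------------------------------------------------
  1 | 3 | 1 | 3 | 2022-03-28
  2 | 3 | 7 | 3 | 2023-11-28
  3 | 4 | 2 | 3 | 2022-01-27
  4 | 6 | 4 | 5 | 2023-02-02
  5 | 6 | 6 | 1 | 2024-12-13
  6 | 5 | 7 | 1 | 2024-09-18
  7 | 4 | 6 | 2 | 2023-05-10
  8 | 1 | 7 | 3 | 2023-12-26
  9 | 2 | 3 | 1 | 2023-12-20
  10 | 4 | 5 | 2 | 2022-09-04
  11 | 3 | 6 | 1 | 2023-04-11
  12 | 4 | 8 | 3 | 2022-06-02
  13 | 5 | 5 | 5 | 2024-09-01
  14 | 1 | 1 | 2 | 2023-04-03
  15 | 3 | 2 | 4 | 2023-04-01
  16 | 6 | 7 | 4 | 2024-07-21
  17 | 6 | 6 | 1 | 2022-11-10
SELECT name, city FROM customers WHERE city <> 'New York'

Execution result:
name | city
Eve Jones | Dallas
Leo Jones | Houston
Alice Brown | Philadelphia
Ivy Martinez | Chicago
Leo Smith | Dallas
Mia Miller | Los Angeles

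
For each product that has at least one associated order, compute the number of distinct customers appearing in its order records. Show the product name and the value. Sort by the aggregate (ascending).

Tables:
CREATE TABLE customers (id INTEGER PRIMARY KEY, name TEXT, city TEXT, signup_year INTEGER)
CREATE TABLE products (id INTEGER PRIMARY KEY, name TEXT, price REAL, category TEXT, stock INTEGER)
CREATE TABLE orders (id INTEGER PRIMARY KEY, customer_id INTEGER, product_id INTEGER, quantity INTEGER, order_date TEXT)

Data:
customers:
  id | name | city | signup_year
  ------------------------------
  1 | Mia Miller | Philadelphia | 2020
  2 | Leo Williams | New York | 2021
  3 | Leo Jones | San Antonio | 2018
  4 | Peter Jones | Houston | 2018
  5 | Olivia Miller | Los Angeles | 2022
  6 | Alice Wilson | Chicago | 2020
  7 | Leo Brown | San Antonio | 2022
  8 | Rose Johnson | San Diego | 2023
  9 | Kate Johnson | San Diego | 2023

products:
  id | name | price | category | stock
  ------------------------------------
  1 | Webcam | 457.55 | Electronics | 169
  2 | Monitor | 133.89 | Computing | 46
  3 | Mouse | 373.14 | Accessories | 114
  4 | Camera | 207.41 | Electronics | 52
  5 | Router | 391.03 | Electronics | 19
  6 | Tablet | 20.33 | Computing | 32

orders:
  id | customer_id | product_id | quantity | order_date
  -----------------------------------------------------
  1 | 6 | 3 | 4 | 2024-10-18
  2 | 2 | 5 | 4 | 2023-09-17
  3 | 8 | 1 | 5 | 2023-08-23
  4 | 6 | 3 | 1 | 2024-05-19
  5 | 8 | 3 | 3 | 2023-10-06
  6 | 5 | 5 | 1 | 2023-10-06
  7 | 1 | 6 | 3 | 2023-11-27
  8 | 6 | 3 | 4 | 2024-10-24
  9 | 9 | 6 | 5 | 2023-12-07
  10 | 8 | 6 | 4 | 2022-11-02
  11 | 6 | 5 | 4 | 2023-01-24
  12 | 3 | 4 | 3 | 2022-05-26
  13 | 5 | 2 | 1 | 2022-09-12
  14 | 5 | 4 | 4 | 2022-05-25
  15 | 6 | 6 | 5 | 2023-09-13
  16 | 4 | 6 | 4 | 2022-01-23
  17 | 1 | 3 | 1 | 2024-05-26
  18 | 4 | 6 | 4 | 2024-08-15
SELECT p.name, COUNT(DISTINCT c.customer_id) AS distinct_customer_count FROM orders c JOIN products p ON c.product_id = p.id GROUP BY p.id, p.name ORDER BY distinct_customer_count ASC

Execution result:
name | distinct_customer_count
Webcam | 1
Monitor | 1
Camera | 2
Mouse | 3
Router | 3
Tablet | 5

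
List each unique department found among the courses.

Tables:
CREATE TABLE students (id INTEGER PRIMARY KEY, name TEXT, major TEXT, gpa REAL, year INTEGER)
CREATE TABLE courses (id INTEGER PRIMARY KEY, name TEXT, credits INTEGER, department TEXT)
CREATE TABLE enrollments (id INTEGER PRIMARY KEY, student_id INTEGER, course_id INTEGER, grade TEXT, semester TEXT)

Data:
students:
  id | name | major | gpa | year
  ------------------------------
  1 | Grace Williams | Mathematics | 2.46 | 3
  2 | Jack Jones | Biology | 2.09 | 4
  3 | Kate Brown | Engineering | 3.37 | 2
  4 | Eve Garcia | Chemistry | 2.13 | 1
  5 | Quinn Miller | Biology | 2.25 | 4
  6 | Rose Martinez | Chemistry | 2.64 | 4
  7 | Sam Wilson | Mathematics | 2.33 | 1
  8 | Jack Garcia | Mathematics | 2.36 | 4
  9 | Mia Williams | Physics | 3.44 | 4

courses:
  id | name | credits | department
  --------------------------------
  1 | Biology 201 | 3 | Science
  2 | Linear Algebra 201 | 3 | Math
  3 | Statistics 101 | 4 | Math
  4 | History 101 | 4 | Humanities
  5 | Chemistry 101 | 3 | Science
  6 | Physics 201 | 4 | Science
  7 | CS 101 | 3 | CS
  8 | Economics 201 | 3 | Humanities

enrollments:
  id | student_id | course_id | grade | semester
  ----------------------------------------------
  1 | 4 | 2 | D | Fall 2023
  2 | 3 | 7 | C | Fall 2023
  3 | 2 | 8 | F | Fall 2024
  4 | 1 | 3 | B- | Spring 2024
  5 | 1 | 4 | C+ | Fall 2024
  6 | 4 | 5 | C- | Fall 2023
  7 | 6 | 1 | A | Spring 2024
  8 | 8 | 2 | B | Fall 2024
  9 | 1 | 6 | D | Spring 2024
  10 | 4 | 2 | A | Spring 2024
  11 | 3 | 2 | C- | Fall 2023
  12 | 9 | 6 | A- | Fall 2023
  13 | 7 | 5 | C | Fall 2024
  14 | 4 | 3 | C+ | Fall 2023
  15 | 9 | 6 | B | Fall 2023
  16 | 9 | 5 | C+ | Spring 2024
SELECT DISTINCT department FROM courses

Execution result:
department
Science
Math
Humanities
CS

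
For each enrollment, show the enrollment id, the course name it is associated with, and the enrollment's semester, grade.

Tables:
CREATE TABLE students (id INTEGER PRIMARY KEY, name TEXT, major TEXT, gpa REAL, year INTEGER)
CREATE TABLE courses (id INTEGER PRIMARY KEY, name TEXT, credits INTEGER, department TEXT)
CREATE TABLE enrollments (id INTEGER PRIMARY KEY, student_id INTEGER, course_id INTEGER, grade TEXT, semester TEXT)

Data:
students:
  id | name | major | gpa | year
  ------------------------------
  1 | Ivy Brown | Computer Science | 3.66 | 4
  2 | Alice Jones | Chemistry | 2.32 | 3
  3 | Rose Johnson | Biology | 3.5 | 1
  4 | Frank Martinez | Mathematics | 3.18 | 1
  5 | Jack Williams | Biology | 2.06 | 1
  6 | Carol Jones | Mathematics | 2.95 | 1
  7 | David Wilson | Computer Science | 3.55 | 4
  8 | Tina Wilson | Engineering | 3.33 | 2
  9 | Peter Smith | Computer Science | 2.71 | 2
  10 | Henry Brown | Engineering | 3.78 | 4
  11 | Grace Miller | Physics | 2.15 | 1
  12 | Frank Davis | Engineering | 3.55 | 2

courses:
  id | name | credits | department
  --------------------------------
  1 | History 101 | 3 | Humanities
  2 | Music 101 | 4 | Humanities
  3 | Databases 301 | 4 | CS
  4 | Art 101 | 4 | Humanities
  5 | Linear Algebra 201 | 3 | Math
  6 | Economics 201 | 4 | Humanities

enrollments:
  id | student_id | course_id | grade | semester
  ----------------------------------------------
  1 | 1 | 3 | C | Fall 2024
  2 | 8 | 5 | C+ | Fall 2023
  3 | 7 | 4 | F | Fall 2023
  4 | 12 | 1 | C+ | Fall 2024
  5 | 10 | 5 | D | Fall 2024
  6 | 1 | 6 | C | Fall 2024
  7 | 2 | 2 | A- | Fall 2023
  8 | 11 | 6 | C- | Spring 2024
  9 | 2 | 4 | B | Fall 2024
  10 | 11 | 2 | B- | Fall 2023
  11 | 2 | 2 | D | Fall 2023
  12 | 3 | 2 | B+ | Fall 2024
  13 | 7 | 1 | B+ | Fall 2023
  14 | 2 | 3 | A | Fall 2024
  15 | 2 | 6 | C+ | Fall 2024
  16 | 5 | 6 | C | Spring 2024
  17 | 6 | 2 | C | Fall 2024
SELECT c.id, p.name AS course, c.semester, c.grade FROM enrollments c JOIN courses p ON c.course_id = p.id

Execution result:
id | course | semester | grade
1 | Databases 301 | Fall 2024 | C
2 | Linear Algebra 201 | Fall 2023 | C+
3 | Art 101 | Fall 2023 | F
4 | History 101 | Fall 2024 | C+
5 | Linear Algebra 201 | Fall 2024 | D
6 | Economics 201 | Fall 2024 | C
7 | Music 101 | Fall 2023 | A-
8 | Economics 201 | Spring 2024 | C-
9 | Art 101 | Fall 2024 | B
10 | Music 101 | Fall 2023 | B-
11 | Music 101 | Fall 2023 | D
12 | Music 101 | Fall 2024 | B+
13 | History 101 | Fall 2023 | B+
14 | Databases 301 | Fall 2024 | A
15 | Economics 201 | Fall 2024 | C+
16 | Economics 201 | Spring 2024 | C
17 | Music 101 | Fall 2024 | C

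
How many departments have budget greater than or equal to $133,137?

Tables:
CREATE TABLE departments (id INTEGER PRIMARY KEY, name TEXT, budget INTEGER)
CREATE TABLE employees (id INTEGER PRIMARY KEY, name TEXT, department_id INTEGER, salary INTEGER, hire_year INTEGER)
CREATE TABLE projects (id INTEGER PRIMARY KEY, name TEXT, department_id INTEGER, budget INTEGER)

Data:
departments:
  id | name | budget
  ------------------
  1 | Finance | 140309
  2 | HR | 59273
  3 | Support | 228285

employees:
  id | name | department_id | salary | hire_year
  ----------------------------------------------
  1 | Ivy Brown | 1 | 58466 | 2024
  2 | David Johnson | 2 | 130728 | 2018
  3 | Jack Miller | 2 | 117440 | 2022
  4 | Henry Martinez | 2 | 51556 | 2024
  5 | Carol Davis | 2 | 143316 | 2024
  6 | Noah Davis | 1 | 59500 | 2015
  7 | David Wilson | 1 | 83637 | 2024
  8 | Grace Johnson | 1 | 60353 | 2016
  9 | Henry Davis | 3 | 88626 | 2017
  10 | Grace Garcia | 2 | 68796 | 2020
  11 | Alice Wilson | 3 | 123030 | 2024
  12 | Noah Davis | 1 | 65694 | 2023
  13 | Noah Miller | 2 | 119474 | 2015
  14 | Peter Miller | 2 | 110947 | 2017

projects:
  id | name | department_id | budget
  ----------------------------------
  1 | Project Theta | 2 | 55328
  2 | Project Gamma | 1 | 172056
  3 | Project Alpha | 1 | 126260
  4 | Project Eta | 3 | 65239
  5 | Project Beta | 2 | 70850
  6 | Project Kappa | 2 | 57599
SELECT COUNT(*) FROM departments WHERE budget >= 133137

Execution result:
2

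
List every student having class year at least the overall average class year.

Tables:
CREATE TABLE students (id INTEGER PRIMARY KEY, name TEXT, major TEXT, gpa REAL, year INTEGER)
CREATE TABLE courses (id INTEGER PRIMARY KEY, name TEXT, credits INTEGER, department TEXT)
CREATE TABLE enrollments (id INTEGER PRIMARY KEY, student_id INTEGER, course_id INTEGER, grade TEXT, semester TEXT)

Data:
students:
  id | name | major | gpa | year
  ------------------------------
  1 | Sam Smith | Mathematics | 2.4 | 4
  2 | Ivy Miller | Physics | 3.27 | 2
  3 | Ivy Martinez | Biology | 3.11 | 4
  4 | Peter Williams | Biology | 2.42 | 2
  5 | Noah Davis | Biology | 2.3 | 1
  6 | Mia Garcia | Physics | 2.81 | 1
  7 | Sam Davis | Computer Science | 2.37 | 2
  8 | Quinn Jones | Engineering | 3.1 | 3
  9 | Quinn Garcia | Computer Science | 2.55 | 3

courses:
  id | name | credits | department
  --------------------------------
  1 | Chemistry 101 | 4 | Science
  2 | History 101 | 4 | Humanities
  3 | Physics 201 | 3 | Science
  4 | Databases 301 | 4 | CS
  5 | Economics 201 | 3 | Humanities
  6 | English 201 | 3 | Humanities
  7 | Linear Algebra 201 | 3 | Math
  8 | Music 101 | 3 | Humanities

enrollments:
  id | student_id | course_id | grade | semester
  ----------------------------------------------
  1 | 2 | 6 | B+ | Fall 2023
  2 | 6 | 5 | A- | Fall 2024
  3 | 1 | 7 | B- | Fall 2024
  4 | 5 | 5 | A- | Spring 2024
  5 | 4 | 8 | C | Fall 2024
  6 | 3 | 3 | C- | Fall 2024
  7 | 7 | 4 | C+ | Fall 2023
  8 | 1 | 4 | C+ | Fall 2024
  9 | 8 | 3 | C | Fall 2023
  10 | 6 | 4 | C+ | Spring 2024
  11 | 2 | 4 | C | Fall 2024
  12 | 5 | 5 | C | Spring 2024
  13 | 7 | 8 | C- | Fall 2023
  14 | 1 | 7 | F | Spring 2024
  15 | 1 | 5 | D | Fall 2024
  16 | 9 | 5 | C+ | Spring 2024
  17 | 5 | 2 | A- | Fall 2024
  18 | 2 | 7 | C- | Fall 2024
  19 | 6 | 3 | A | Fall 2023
SELECT name, year FROM students WHERE year >= (SELECT AVG(year) FROM students)

Execution result:
name | year
Sam Smith | 4
Ivy Martinez | 4
Quinn Jones | 3
Quinn Garcia | 3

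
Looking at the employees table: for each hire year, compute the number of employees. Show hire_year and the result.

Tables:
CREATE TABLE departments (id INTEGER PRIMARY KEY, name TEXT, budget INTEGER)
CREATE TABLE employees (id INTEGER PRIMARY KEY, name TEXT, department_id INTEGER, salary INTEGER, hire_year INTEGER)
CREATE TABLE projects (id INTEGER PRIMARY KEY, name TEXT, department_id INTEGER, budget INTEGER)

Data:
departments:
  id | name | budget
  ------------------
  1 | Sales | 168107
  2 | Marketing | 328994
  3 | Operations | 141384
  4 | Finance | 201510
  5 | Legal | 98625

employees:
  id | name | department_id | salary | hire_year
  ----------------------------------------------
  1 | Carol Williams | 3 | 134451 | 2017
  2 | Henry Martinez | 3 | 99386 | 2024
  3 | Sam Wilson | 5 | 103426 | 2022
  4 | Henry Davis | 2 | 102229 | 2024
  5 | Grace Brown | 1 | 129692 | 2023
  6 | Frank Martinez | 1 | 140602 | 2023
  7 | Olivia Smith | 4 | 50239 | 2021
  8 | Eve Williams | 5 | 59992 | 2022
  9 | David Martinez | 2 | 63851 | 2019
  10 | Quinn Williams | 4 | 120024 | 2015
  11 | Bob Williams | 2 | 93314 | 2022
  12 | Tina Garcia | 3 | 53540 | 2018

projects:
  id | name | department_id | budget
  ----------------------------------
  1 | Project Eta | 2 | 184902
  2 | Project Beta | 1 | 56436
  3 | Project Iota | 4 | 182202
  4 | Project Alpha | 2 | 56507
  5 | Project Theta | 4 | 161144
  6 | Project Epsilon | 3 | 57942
SELECT hire_year, COUNT(*) AS n FROM employees GROUP BY hire_year

Execution result:
hire_year | n
2015 | 1
2017 | 1
2018 | 1
2019 | 1
2021 | 1
2022 | 3
2023 | 2
2024 | 2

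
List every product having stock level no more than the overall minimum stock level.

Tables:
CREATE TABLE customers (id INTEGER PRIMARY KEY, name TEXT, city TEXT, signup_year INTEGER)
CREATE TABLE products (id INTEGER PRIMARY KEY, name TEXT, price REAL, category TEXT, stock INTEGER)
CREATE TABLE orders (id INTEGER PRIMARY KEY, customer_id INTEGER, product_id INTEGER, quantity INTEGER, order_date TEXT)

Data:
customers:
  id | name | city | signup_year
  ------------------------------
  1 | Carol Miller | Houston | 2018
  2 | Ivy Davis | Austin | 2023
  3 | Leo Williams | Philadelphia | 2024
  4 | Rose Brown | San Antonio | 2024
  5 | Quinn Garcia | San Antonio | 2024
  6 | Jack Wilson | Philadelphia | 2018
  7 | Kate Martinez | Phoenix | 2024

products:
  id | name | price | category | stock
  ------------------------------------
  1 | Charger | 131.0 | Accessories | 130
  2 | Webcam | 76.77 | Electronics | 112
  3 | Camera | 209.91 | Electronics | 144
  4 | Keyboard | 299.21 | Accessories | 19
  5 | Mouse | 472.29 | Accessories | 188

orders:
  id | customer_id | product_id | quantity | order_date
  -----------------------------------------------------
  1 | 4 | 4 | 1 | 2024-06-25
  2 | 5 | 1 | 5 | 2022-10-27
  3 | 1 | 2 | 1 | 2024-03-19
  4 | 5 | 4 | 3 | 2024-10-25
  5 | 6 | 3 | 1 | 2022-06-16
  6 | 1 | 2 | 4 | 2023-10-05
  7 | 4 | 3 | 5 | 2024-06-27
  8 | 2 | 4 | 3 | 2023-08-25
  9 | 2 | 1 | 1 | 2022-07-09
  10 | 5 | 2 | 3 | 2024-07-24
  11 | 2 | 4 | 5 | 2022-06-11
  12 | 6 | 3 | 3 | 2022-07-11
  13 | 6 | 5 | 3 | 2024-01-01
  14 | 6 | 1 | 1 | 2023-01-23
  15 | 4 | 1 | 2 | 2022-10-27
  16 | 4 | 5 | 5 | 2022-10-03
SELECT name, stock FROM products WHERE stock <= (SELECT MIN(stock) FROM products)

Execution result:
name | stock
Keyboard | 19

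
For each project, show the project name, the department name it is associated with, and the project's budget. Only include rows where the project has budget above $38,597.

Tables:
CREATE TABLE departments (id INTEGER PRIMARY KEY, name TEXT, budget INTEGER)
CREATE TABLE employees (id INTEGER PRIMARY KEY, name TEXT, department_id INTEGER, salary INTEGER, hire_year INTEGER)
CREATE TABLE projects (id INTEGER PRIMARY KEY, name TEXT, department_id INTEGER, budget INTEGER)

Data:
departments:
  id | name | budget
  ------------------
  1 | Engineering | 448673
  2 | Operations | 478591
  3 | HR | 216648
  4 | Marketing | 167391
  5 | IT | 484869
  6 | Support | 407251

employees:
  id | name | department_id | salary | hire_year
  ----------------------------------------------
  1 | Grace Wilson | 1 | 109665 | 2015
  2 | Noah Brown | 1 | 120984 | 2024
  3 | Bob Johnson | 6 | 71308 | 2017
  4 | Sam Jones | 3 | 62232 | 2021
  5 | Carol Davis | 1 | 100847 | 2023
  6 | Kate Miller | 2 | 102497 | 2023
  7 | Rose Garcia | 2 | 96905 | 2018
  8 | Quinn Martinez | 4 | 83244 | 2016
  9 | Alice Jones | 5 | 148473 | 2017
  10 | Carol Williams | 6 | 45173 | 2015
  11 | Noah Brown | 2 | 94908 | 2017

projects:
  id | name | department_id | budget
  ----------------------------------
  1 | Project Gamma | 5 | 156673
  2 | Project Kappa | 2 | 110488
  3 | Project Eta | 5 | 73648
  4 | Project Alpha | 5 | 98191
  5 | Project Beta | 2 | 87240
SELECT c.name, p.name AS department, c.budget FROM projects c JOIN departments p ON c.department_id = p.id WHERE c.budget > 38597

Execution result:
name | department | budget
Project Gamma | IT | 156673
Project Kappa | Operations | 110488
Project Eta | IT | 73648
Project Alpha | IT | 98191
Project Beta | Operations | 87240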